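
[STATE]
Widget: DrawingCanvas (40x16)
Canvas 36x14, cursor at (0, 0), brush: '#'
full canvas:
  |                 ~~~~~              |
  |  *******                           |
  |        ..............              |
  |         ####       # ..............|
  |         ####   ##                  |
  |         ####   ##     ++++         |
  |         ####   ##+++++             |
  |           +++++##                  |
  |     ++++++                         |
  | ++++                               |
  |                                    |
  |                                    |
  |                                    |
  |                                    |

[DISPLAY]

+                ~~~~~                  
  *******                               
        ..............                  
         ####       # ..............    
         ####   ##                      
         ####   ##     ++++             
         ####   ##+++++                 
           +++++##                      
     ++++++                             
 ++++                                   
                                        
                                        
                                        
                                        
                                        
                                        


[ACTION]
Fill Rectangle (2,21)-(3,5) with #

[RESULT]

+                ~~~~~                  
  *******                               
     #################                  
     #################..............    
         ####   ##                      
         ####   ##     ++++             
         ####   ##+++++                 
           +++++##                      
     ++++++                             
 ++++                                   
                                        
                                        
                                        
                                        
                                        
                                        


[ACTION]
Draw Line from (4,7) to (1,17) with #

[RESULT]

+                ~~~~~                  
  *******       ##                      
     #################                  
     #################..............    
       ######   ##                      
         ####   ##     ++++             
         ####   ##+++++                 
           +++++##                      
     ++++++                             
 ++++                                   
                                        
                                        
                                        
                                        
                                        
                                        


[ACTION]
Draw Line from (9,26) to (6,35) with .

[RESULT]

+                ~~~~~                  
  *******       ##                      
     #################                  
     #################..............    
       ######   ##                      
         ####   ##     ++++             
         ####   ##+++++           ..    
           +++++##             ...      
     ++++++                 ...         
 ++++                     ..            
                                        
                                        
                                        
                                        
                                        
                                        


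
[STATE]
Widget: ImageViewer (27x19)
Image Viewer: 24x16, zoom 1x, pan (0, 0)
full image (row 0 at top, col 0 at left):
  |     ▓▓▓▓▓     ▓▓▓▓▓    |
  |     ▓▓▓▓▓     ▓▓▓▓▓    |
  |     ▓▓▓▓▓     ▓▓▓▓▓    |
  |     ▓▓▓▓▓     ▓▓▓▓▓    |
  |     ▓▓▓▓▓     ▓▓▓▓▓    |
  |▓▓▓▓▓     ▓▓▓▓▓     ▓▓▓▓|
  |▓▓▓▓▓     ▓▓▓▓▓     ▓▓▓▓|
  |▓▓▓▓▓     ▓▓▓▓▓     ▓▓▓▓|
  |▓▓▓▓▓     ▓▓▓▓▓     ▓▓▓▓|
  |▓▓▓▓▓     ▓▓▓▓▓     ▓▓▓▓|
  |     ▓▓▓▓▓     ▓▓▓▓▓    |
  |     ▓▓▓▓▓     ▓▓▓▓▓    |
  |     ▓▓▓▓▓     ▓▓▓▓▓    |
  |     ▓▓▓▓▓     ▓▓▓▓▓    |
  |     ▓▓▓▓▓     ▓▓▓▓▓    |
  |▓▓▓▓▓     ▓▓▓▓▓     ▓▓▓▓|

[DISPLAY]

     ▓▓▓▓▓     ▓▓▓▓▓       
     ▓▓▓▓▓     ▓▓▓▓▓       
     ▓▓▓▓▓     ▓▓▓▓▓       
     ▓▓▓▓▓     ▓▓▓▓▓       
     ▓▓▓▓▓     ▓▓▓▓▓       
▓▓▓▓▓     ▓▓▓▓▓     ▓▓▓▓   
▓▓▓▓▓     ▓▓▓▓▓     ▓▓▓▓   
▓▓▓▓▓     ▓▓▓▓▓     ▓▓▓▓   
▓▓▓▓▓     ▓▓▓▓▓     ▓▓▓▓   
▓▓▓▓▓     ▓▓▓▓▓     ▓▓▓▓   
     ▓▓▓▓▓     ▓▓▓▓▓       
     ▓▓▓▓▓     ▓▓▓▓▓       
     ▓▓▓▓▓     ▓▓▓▓▓       
     ▓▓▓▓▓     ▓▓▓▓▓       
     ▓▓▓▓▓     ▓▓▓▓▓       
▓▓▓▓▓     ▓▓▓▓▓     ▓▓▓▓   
                           
                           
                           


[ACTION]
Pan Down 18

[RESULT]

                           
                           
                           
                           
                           
                           
                           
                           
                           
                           
                           
                           
                           
                           
                           
                           
                           
                           
                           


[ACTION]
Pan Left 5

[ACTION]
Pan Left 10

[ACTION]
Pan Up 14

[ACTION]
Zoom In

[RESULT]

          ▓▓▓▓▓▓▓▓▓▓       
          ▓▓▓▓▓▓▓▓▓▓       
          ▓▓▓▓▓▓▓▓▓▓       
          ▓▓▓▓▓▓▓▓▓▓       
          ▓▓▓▓▓▓▓▓▓▓       
          ▓▓▓▓▓▓▓▓▓▓       
▓▓▓▓▓▓▓▓▓▓          ▓▓▓▓▓▓▓
▓▓▓▓▓▓▓▓▓▓          ▓▓▓▓▓▓▓
▓▓▓▓▓▓▓▓▓▓          ▓▓▓▓▓▓▓
▓▓▓▓▓▓▓▓▓▓          ▓▓▓▓▓▓▓
▓▓▓▓▓▓▓▓▓▓          ▓▓▓▓▓▓▓
▓▓▓▓▓▓▓▓▓▓          ▓▓▓▓▓▓▓
▓▓▓▓▓▓▓▓▓▓          ▓▓▓▓▓▓▓
▓▓▓▓▓▓▓▓▓▓          ▓▓▓▓▓▓▓
▓▓▓▓▓▓▓▓▓▓          ▓▓▓▓▓▓▓
▓▓▓▓▓▓▓▓▓▓          ▓▓▓▓▓▓▓
          ▓▓▓▓▓▓▓▓▓▓       
          ▓▓▓▓▓▓▓▓▓▓       
          ▓▓▓▓▓▓▓▓▓▓       


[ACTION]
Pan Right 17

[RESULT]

▓▓▓          ▓▓▓▓▓▓▓▓▓▓    
▓▓▓          ▓▓▓▓▓▓▓▓▓▓    
▓▓▓          ▓▓▓▓▓▓▓▓▓▓    
▓▓▓          ▓▓▓▓▓▓▓▓▓▓    
▓▓▓          ▓▓▓▓▓▓▓▓▓▓    
▓▓▓          ▓▓▓▓▓▓▓▓▓▓    
   ▓▓▓▓▓▓▓▓▓▓          ▓▓▓▓
   ▓▓▓▓▓▓▓▓▓▓          ▓▓▓▓
   ▓▓▓▓▓▓▓▓▓▓          ▓▓▓▓
   ▓▓▓▓▓▓▓▓▓▓          ▓▓▓▓
   ▓▓▓▓▓▓▓▓▓▓          ▓▓▓▓
   ▓▓▓▓▓▓▓▓▓▓          ▓▓▓▓
   ▓▓▓▓▓▓▓▓▓▓          ▓▓▓▓
   ▓▓▓▓▓▓▓▓▓▓          ▓▓▓▓
   ▓▓▓▓▓▓▓▓▓▓          ▓▓▓▓
   ▓▓▓▓▓▓▓▓▓▓          ▓▓▓▓
▓▓▓          ▓▓▓▓▓▓▓▓▓▓    
▓▓▓          ▓▓▓▓▓▓▓▓▓▓    
▓▓▓          ▓▓▓▓▓▓▓▓▓▓    


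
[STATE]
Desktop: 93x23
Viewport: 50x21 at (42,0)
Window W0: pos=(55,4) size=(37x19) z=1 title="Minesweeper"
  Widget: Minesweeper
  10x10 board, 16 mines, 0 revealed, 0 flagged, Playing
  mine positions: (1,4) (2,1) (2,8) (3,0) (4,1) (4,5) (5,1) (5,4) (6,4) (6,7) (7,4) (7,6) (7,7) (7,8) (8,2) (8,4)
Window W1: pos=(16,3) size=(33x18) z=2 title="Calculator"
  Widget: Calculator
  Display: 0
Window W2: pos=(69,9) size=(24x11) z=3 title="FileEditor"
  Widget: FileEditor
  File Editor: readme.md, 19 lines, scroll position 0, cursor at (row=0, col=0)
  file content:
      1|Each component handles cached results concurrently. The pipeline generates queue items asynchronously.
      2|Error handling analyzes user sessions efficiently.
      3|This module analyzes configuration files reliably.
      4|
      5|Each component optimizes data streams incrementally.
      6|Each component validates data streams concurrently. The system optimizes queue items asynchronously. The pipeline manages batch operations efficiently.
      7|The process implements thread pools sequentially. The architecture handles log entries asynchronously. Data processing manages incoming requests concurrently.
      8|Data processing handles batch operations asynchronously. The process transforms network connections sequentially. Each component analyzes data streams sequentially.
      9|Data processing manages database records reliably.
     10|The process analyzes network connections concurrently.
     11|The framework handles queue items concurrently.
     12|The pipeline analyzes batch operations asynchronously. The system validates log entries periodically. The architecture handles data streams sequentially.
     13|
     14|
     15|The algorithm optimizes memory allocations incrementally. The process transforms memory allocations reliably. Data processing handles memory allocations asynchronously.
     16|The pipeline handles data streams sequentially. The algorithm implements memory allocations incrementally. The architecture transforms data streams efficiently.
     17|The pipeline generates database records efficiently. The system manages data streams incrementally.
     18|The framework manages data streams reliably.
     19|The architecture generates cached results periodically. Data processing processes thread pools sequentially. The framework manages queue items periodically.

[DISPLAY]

                                                  
                                                  
                                                  
━━━━━━┓                                           
      ┃      ┏━━━━━━━━━━━━━━━━━━━━━━━━━━━━━━━━━━━┓
──────┨      ┃ Minesweeper                       ┃
     0┃      ┠───────────────────────────────────┨
      ┃      ┃■■■■■■■■■■                         ┃
      ┃      ┃■■■■■■■■■■                         ┃
      ┃      ┃■■■■■■■■■■   ┏━━━━━━━━━━━━━━━━━━━━━━
      ┃      ┃■■■■■■■■■■   ┃ FileEditor           
      ┃      ┃■■■■■■■■■■   ┠──────────────────────
      ┃      ┃■■■■■■■■■■   ┃█ach component handle▲
      ┃      ┃■■■■■■■■■■   ┃Error handling analyz█
      ┃      ┃■■■■■■■■■■   ┃This module analyzes ░
      ┃      ┃■■■■■■■■■■   ┃                     ░
      ┃      ┃■■■■■■■■■■   ┃Each component optimi░
      ┃      ┃             ┃Each component valida░
      ┃      ┃             ┃The process implement▼
      ┃      ┃             ┗━━━━━━━━━━━━━━━━━━━━━━
━━━━━━┛      ┃                                   ┃


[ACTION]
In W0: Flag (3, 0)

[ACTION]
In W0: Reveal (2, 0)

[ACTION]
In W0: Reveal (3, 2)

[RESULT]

                                                  
                                                  
                                                  
━━━━━━┓                                           
      ┃      ┏━━━━━━━━━━━━━━━━━━━━━━━━━━━━━━━━━━━┓
──────┨      ┃ Minesweeper                       ┃
     0┃      ┠───────────────────────────────────┨
      ┃      ┃■■■■■■■■■■                         ┃
      ┃      ┃■■■■■■■■■■                         ┃
      ┃      ┃2■■■■■■■■■   ┏━━━━━━━━━━━━━━━━━━━━━━
      ┃      ┃⚑■2■■■■■■■   ┃ FileEditor           
      ┃      ┃■■■■■■■■■■   ┠──────────────────────
      ┃      ┃■■■■■■■■■■   ┃█ach component handle▲
      ┃      ┃■■■■■■■■■■   ┃Error handling analyz█
      ┃      ┃■■■■■■■■■■   ┃This module analyzes ░
      ┃      ┃■■■■■■■■■■   ┃                     ░
      ┃      ┃■■■■■■■■■■   ┃Each component optimi░
      ┃      ┃             ┃Each component valida░
      ┃      ┃             ┃The process implement▼
      ┃      ┃             ┗━━━━━━━━━━━━━━━━━━━━━━
━━━━━━┛      ┃                                   ┃


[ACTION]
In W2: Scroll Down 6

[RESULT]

                                                  
                                                  
                                                  
━━━━━━┓                                           
      ┃      ┏━━━━━━━━━━━━━━━━━━━━━━━━━━━━━━━━━━━┓
──────┨      ┃ Minesweeper                       ┃
     0┃      ┠───────────────────────────────────┨
      ┃      ┃■■■■■■■■■■                         ┃
      ┃      ┃■■■■■■■■■■                         ┃
      ┃      ┃2■■■■■■■■■   ┏━━━━━━━━━━━━━━━━━━━━━━
      ┃      ┃⚑■2■■■■■■■   ┃ FileEditor           
      ┃      ┃■■■■■■■■■■   ┠──────────────────────
      ┃      ┃■■■■■■■■■■   ┃The process implement▲
      ┃      ┃■■■■■■■■■■   ┃Data processing handl░
      ┃      ┃■■■■■■■■■■   ┃Data processing manag░
      ┃      ┃■■■■■■■■■■   ┃The process analyzes █
      ┃      ┃■■■■■■■■■■   ┃The framework handles░
      ┃      ┃             ┃The pipeline analyzes░
      ┃      ┃             ┃                     ▼
      ┃      ┃             ┗━━━━━━━━━━━━━━━━━━━━━━
━━━━━━┛      ┃                                   ┃


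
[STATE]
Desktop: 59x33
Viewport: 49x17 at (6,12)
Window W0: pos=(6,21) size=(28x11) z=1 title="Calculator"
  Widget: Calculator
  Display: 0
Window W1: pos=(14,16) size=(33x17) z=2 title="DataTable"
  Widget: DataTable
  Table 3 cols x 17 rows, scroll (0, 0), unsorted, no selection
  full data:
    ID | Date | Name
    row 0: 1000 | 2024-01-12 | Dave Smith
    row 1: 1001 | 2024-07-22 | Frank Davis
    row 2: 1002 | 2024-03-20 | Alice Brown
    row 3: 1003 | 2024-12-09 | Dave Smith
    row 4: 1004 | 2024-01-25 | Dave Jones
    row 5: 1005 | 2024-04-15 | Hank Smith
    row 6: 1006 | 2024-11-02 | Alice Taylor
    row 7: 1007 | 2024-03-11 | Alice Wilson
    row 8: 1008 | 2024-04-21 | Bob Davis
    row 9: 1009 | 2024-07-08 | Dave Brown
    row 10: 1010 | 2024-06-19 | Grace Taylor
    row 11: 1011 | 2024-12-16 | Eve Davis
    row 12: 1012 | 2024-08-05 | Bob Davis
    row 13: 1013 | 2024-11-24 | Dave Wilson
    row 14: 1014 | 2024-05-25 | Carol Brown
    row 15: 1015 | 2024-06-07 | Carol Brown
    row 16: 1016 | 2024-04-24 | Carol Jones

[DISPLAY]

                                                 
                                                 
                                                 
                                                 
        ┏━━━━━━━━━━━━━━━━━━━━━━━━━━━━━━━┓        
        ┃ DataTable                     ┃        
        ┠───────────────────────────────┨        
        ┃ID  │Date      │Name           ┃        
        ┃────┼──────────┼────────────   ┃        
┏━━━━━━━┃1000│2024-01-12│Dave Smith     ┃        
┃ Calcul┃1001│2024-07-22│Frank Davis    ┃        
┠───────┃1002│2024-03-20│Alice Brown    ┃        
┃       ┃1003│2024-12-09│Dave Smith     ┃        
┃┌───┬──┃1004│2024-01-25│Dave Jones     ┃        
┃│ 7 │ 8┃1005│2024-04-15│Hank Smith     ┃        
┃├───┼──┃1006│2024-11-02│Alice Taylor   ┃        
┃│ 4 │ 5┃1007│2024-03-11│Alice Wilson   ┃        


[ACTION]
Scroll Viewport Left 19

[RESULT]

                                                 
                                                 
                                                 
                                                 
              ┏━━━━━━━━━━━━━━━━━━━━━━━━━━━━━━━┓  
              ┃ DataTable                     ┃  
              ┠───────────────────────────────┨  
              ┃ID  │Date      │Name           ┃  
              ┃────┼──────────┼────────────   ┃  
      ┏━━━━━━━┃1000│2024-01-12│Dave Smith     ┃  
      ┃ Calcul┃1001│2024-07-22│Frank Davis    ┃  
      ┠───────┃1002│2024-03-20│Alice Brown    ┃  
      ┃       ┃1003│2024-12-09│Dave Smith     ┃  
      ┃┌───┬──┃1004│2024-01-25│Dave Jones     ┃  
      ┃│ 7 │ 8┃1005│2024-04-15│Hank Smith     ┃  
      ┃├───┼──┃1006│2024-11-02│Alice Taylor   ┃  
      ┃│ 4 │ 5┃1007│2024-03-11│Alice Wilson   ┃  


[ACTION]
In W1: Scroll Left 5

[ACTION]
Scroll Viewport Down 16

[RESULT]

              ┏━━━━━━━━━━━━━━━━━━━━━━━━━━━━━━━┓  
              ┃ DataTable                     ┃  
              ┠───────────────────────────────┨  
              ┃ID  │Date      │Name           ┃  
              ┃────┼──────────┼────────────   ┃  
      ┏━━━━━━━┃1000│2024-01-12│Dave Smith     ┃  
      ┃ Calcul┃1001│2024-07-22│Frank Davis    ┃  
      ┠───────┃1002│2024-03-20│Alice Brown    ┃  
      ┃       ┃1003│2024-12-09│Dave Smith     ┃  
      ┃┌───┬──┃1004│2024-01-25│Dave Jones     ┃  
      ┃│ 7 │ 8┃1005│2024-04-15│Hank Smith     ┃  
      ┃├───┼──┃1006│2024-11-02│Alice Taylor   ┃  
      ┃│ 4 │ 5┃1007│2024-03-11│Alice Wilson   ┃  
      ┃├───┼──┃1008│2024-04-21│Bob Davis      ┃  
      ┃│ 1 │ 2┃1009│2024-07-08│Dave Brown     ┃  
      ┗━━━━━━━┃1010│2024-06-19│Grace Taylor   ┃  
              ┗━━━━━━━━━━━━━━━━━━━━━━━━━━━━━━━┛  


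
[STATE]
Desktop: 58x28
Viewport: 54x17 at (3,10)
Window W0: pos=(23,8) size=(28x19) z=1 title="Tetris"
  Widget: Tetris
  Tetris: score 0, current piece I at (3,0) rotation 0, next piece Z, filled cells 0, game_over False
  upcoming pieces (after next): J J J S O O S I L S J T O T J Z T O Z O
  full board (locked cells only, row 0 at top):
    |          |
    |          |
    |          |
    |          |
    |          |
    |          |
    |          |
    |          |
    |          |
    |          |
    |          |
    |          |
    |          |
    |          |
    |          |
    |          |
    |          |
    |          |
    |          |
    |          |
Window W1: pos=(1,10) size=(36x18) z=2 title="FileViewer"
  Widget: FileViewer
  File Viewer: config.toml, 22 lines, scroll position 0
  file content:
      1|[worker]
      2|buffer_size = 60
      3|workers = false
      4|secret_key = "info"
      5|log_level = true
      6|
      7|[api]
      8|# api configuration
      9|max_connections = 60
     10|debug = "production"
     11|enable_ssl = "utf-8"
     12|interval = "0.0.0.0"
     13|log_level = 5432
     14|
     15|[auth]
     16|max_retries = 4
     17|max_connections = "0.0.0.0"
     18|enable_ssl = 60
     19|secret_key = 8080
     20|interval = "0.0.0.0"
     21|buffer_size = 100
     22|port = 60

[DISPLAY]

━━━━━━━━━━━━━━━━━━━━━━━━━━━━━━━━━┓─────────────┨      
FileViewer                       ┃xt:          ┃      
─────────────────────────────────┨             ┃      
worker]                         ▲┃▓            ┃      
uffer_size = 60                 █┃             ┃      
orkers = false                  ░┃             ┃      
ecret_key = "info"              ░┃             ┃      
og_level = true                 ░┃ore:         ┃      
                                ░┃             ┃      
api]                            ░┃             ┃      
 api configuration              ░┃             ┃      
ax_connections = 60             ░┃             ┃      
ebug = "production"             ░┃             ┃      
nable_ssl = "utf-8"             ░┃             ┃      
nterval = "0.0.0.0"             ░┃             ┃      
og_level = 5432                 ░┃             ┃      
                                ▼┃━━━━━━━━━━━━━┛      


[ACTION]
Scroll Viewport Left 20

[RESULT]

 ┏━━━━━━━━━━━━━━━━━━━━━━━━━━━━━━━━━━┓─────────────┨   
 ┃ FileViewer                       ┃xt:          ┃   
 ┠──────────────────────────────────┨             ┃   
 ┃[worker]                         ▲┃▓            ┃   
 ┃buffer_size = 60                 █┃             ┃   
 ┃workers = false                  ░┃             ┃   
 ┃secret_key = "info"              ░┃             ┃   
 ┃log_level = true                 ░┃ore:         ┃   
 ┃                                 ░┃             ┃   
 ┃[api]                            ░┃             ┃   
 ┃# api configuration              ░┃             ┃   
 ┃max_connections = 60             ░┃             ┃   
 ┃debug = "production"             ░┃             ┃   
 ┃enable_ssl = "utf-8"             ░┃             ┃   
 ┃interval = "0.0.0.0"             ░┃             ┃   
 ┃log_level = 5432                 ░┃             ┃   
 ┃                                 ▼┃━━━━━━━━━━━━━┛   


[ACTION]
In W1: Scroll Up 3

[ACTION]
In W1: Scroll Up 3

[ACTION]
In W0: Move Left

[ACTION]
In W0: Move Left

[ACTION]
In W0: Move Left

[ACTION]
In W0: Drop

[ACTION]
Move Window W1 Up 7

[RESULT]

 ┃log_level = true                 ░┃─────────────┨   
 ┃                                 ░┃xt:          ┃   
 ┃[api]                            ░┃             ┃   
 ┃# api configuration              ░┃▓            ┃   
 ┃max_connections = 60             ░┃             ┃   
 ┃debug = "production"             ░┃             ┃   
 ┃enable_ssl = "utf-8"             ░┃             ┃   
 ┃interval = "0.0.0.0"             ░┃ore:         ┃   
 ┃log_level = 5432                 ░┃             ┃   
 ┃                                 ▼┃             ┃   
 ┗━━━━━━━━━━━━━━━━━━━━━━━━━━━━━━━━━━┛             ┃   
                       ┃          │               ┃   
                       ┃          │               ┃   
                       ┃          │               ┃   
                       ┃          │               ┃   
                       ┃          │               ┃   
                       ┗━━━━━━━━━━━━━━━━━━━━━━━━━━┛   


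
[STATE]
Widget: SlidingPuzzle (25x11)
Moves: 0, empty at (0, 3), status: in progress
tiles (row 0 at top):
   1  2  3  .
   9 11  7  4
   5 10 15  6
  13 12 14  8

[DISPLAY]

┌────┬────┬────┬────┐    
│  1 │  2 │  3 │    │    
├────┼────┼────┼────┤    
│  9 │ 11 │  7 │  4 │    
├────┼────┼────┼────┤    
│  5 │ 10 │ 15 │  6 │    
├────┼────┼────┼────┤    
│ 13 │ 12 │ 14 │  8 │    
└────┴────┴────┴────┘    
Moves: 0                 
                         


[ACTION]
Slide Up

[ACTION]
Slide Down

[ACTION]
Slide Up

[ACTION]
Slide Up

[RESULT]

┌────┬────┬────┬────┐    
│  1 │  2 │  3 │  4 │    
├────┼────┼────┼────┤    
│  9 │ 11 │  7 │  6 │    
├────┼────┼────┼────┤    
│  5 │ 10 │ 15 │    │    
├────┼────┼────┼────┤    
│ 13 │ 12 │ 14 │  8 │    
└────┴────┴────┴────┘    
Moves: 4                 
                         


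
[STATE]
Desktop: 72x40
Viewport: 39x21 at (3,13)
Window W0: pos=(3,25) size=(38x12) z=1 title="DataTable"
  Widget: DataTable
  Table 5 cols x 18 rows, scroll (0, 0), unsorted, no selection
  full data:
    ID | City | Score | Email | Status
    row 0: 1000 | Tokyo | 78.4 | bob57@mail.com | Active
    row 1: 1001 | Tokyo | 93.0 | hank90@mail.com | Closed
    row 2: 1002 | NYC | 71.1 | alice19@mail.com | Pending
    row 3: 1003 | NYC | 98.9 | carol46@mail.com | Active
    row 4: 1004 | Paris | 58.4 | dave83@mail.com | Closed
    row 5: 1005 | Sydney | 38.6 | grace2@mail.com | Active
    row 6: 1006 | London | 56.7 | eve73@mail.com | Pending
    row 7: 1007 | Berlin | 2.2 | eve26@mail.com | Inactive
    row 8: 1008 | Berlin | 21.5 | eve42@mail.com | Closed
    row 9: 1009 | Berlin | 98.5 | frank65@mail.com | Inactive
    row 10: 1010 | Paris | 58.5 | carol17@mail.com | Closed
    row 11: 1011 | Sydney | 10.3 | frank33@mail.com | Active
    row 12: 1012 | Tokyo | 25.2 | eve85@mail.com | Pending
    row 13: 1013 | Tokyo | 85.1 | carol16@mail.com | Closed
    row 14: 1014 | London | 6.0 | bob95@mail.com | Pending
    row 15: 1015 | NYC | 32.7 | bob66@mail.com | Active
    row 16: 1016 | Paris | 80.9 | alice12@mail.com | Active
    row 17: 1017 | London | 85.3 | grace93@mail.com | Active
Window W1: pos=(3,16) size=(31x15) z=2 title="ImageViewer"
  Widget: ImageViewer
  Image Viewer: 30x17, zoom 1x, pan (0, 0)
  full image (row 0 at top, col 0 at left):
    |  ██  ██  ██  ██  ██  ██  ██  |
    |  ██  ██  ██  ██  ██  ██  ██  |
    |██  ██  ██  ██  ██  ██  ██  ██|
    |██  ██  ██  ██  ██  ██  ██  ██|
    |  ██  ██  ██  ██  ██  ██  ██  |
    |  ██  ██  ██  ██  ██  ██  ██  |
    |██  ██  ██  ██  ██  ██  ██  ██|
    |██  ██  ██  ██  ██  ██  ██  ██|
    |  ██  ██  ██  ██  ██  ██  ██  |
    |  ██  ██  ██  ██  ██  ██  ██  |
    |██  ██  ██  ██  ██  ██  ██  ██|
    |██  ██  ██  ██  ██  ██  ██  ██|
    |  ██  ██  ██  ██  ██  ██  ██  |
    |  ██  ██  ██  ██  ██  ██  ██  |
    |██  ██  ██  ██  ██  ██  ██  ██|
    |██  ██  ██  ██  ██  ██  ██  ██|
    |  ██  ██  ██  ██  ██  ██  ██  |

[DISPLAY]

                                       
                                       
                                       
┏━━━━━━━━━━━━━━━━━━━━━━━━━━━━━┓        
┃ ImageViewer                 ┃        
┠─────────────────────────────┨        
┃  ██  ██  ██  ██  ██  ██  ██ ┃        
┃  ██  ██  ██  ██  ██  ██  ██ ┃        
┃██  ██  ██  ██  ██  ██  ██  █┃        
┃██  ██  ██  ██  ██  ██  ██  █┃        
┃  ██  ██  ██  ██  ██  ██  ██ ┃        
┃  ██  ██  ██  ██  ██  ██  ██ ┃        
┃██  ██  ██  ██  ██  ██  ██  █┃━━━━━━┓ 
┃██  ██  ██  ██  ██  ██  ██  █┃      ┃ 
┃  ██  ██  ██  ██  ██  ██  ██ ┃──────┨ 
┃  ██  ██  ██  ██  ██  ██  ██ ┃    │S┃ 
┃██  ██  ██  ██  ██  ██  ██  █┃────┼─┃ 
┗━━━━━━━━━━━━━━━━━━━━━━━━━━━━━┛om  │A┃ 
┃1001│Tokyo │93.0 │hank90@mail.com │C┃ 
┃1002│NYC   │71.1 │alice19@mail.com│P┃ 
┃1003│NYC   │98.9 │carol46@mail.com│A┃ 


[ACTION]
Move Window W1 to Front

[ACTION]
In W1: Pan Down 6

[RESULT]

                                       
                                       
                                       
┏━━━━━━━━━━━━━━━━━━━━━━━━━━━━━┓        
┃ ImageViewer                 ┃        
┠─────────────────────────────┨        
┃██  ██  ██  ██  ██  ██  ██  █┃        
┃██  ██  ██  ██  ██  ██  ██  █┃        
┃  ██  ██  ██  ██  ██  ██  ██ ┃        
┃  ██  ██  ██  ██  ██  ██  ██ ┃        
┃██  ██  ██  ██  ██  ██  ██  █┃        
┃██  ██  ██  ██  ██  ██  ██  █┃        
┃  ██  ██  ██  ██  ██  ██  ██ ┃━━━━━━┓ 
┃  ██  ██  ██  ██  ██  ██  ██ ┃      ┃ 
┃██  ██  ██  ██  ██  ██  ██  █┃──────┨ 
┃██  ██  ██  ██  ██  ██  ██  █┃    │S┃ 
┃  ██  ██  ██  ██  ██  ██  ██ ┃────┼─┃ 
┗━━━━━━━━━━━━━━━━━━━━━━━━━━━━━┛om  │A┃ 
┃1001│Tokyo │93.0 │hank90@mail.com │C┃ 
┃1002│NYC   │71.1 │alice19@mail.com│P┃ 
┃1003│NYC   │98.9 │carol46@mail.com│A┃ 


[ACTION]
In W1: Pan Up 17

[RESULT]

                                       
                                       
                                       
┏━━━━━━━━━━━━━━━━━━━━━━━━━━━━━┓        
┃ ImageViewer                 ┃        
┠─────────────────────────────┨        
┃  ██  ██  ██  ██  ██  ██  ██ ┃        
┃  ██  ██  ██  ██  ██  ██  ██ ┃        
┃██  ██  ██  ██  ██  ██  ██  █┃        
┃██  ██  ██  ██  ██  ██  ██  █┃        
┃  ██  ██  ██  ██  ██  ██  ██ ┃        
┃  ██  ██  ██  ██  ██  ██  ██ ┃        
┃██  ██  ██  ██  ██  ██  ██  █┃━━━━━━┓ 
┃██  ██  ██  ██  ██  ██  ██  █┃      ┃ 
┃  ██  ██  ██  ██  ██  ██  ██ ┃──────┨ 
┃  ██  ██  ██  ██  ██  ██  ██ ┃    │S┃ 
┃██  ██  ██  ██  ██  ██  ██  █┃────┼─┃ 
┗━━━━━━━━━━━━━━━━━━━━━━━━━━━━━┛om  │A┃ 
┃1001│Tokyo │93.0 │hank90@mail.com │C┃ 
┃1002│NYC   │71.1 │alice19@mail.com│P┃ 
┃1003│NYC   │98.9 │carol46@mail.com│A┃ 


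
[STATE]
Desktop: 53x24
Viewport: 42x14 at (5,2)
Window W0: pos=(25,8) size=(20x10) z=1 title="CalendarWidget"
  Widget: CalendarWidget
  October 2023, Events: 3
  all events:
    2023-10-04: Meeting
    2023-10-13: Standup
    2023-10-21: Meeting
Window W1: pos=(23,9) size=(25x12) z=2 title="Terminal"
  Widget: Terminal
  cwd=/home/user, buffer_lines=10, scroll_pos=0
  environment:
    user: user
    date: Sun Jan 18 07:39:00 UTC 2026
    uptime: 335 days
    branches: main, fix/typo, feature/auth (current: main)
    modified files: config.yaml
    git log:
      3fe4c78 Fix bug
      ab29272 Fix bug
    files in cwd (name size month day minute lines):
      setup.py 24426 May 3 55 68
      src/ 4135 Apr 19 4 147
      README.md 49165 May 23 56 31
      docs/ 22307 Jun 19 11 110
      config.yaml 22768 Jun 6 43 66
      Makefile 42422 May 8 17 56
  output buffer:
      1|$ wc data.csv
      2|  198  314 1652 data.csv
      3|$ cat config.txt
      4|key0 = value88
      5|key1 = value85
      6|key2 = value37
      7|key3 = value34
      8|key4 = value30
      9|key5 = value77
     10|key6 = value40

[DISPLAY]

                                          
                                          
                                          
                                          
                                          
                                          
                    ┏━━━━━━━━━━━━━━━━━━┓  
                  ┏━━━━━━━━━━━━━━━━━━━━━━━
                  ┃ Terminal              
                  ┠───────────────────────
                  ┃$ wc data.csv          
                  ┃  198  314 1652 data.cs
                  ┃$ cat config.txt       
                  ┃key0 = value88         


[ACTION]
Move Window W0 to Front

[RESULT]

                                          
                                          
                                          
                                          
                                          
                                          
                    ┏━━━━━━━━━━━━━━━━━━┓  
                  ┏━┃ CalendarWidget   ┃━━
                  ┃ ┠──────────────────┨  
                  ┠─┃   October 2023   ┃──
                  ┃$┃Mo Tu We Th Fr Sa ┃  
                  ┃ ┃                  ┃cs
                  ┃$┃ 2  3  4*  5  6  7┃  
                  ┃k┃ 9 10 11 12 13* 14┃  


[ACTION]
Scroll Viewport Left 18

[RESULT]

                                          
                                          
                                          
                                          
                                          
                                          
                         ┏━━━━━━━━━━━━━━━━
                       ┏━┃ CalendarWidget 
                       ┃ ┠────────────────
                       ┠─┃   October 2023 
                       ┃$┃Mo Tu We Th Fr S
                       ┃ ┃                
                       ┃$┃ 2  3  4*  5  6 
                       ┃k┃ 9 10 11 12 13* 


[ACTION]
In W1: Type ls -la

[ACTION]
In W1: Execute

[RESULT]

                                          
                                          
                                          
                                          
                                          
                                          
                         ┏━━━━━━━━━━━━━━━━
                       ┏━┃ CalendarWidget 
                       ┃ ┠────────────────
                       ┠─┃   October 2023 
                       ┃$┃Mo Tu We Th Fr S
                       ┃-┃                
                       ┃d┃ 2  3  4*  5  6 
                       ┃-┃ 9 10 11 12 13* 


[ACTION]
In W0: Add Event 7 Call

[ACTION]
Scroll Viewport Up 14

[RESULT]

                                          
                                          
                                          
                                          
                                          
                                          
                                          
                                          
                         ┏━━━━━━━━━━━━━━━━
                       ┏━┃ CalendarWidget 
                       ┃ ┠────────────────
                       ┠─┃   October 2023 
                       ┃$┃Mo Tu We Th Fr S
                       ┃-┃                


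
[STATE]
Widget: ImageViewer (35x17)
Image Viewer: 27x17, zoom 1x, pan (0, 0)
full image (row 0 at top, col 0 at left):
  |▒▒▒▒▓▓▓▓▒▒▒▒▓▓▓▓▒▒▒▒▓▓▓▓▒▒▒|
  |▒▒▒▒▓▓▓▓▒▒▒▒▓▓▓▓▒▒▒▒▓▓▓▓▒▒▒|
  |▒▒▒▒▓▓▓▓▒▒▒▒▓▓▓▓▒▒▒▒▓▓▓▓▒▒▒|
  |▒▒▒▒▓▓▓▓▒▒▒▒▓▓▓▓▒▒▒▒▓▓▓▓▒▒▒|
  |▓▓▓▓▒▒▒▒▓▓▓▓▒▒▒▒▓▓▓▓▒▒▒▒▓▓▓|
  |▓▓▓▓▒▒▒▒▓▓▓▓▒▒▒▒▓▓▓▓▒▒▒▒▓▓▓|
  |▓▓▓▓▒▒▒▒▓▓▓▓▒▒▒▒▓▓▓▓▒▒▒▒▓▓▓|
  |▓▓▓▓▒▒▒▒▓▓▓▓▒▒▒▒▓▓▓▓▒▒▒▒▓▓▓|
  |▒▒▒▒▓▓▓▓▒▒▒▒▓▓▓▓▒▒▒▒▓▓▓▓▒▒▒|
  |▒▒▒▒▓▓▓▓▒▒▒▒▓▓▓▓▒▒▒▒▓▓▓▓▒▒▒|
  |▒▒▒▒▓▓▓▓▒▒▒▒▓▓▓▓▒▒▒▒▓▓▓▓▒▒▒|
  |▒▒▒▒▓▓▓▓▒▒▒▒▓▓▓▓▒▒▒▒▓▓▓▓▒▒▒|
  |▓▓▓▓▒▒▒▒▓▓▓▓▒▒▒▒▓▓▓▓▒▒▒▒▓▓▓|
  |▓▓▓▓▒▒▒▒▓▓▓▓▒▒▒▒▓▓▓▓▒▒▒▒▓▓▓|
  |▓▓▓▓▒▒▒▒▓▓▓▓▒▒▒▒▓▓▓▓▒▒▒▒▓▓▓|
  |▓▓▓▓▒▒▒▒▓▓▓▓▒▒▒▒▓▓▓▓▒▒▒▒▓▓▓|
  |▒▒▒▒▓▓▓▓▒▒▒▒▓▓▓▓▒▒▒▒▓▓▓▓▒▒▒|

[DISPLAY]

▒▒▒▒▓▓▓▓▒▒▒▒▓▓▓▓▒▒▒▒▓▓▓▓▒▒▒        
▒▒▒▒▓▓▓▓▒▒▒▒▓▓▓▓▒▒▒▒▓▓▓▓▒▒▒        
▒▒▒▒▓▓▓▓▒▒▒▒▓▓▓▓▒▒▒▒▓▓▓▓▒▒▒        
▒▒▒▒▓▓▓▓▒▒▒▒▓▓▓▓▒▒▒▒▓▓▓▓▒▒▒        
▓▓▓▓▒▒▒▒▓▓▓▓▒▒▒▒▓▓▓▓▒▒▒▒▓▓▓        
▓▓▓▓▒▒▒▒▓▓▓▓▒▒▒▒▓▓▓▓▒▒▒▒▓▓▓        
▓▓▓▓▒▒▒▒▓▓▓▓▒▒▒▒▓▓▓▓▒▒▒▒▓▓▓        
▓▓▓▓▒▒▒▒▓▓▓▓▒▒▒▒▓▓▓▓▒▒▒▒▓▓▓        
▒▒▒▒▓▓▓▓▒▒▒▒▓▓▓▓▒▒▒▒▓▓▓▓▒▒▒        
▒▒▒▒▓▓▓▓▒▒▒▒▓▓▓▓▒▒▒▒▓▓▓▓▒▒▒        
▒▒▒▒▓▓▓▓▒▒▒▒▓▓▓▓▒▒▒▒▓▓▓▓▒▒▒        
▒▒▒▒▓▓▓▓▒▒▒▒▓▓▓▓▒▒▒▒▓▓▓▓▒▒▒        
▓▓▓▓▒▒▒▒▓▓▓▓▒▒▒▒▓▓▓▓▒▒▒▒▓▓▓        
▓▓▓▓▒▒▒▒▓▓▓▓▒▒▒▒▓▓▓▓▒▒▒▒▓▓▓        
▓▓▓▓▒▒▒▒▓▓▓▓▒▒▒▒▓▓▓▓▒▒▒▒▓▓▓        
▓▓▓▓▒▒▒▒▓▓▓▓▒▒▒▒▓▓▓▓▒▒▒▒▓▓▓        
▒▒▒▒▓▓▓▓▒▒▒▒▓▓▓▓▒▒▒▒▓▓▓▓▒▒▒        


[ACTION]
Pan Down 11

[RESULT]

▒▒▒▒▓▓▓▓▒▒▒▒▓▓▓▓▒▒▒▒▓▓▓▓▒▒▒        
▓▓▓▓▒▒▒▒▓▓▓▓▒▒▒▒▓▓▓▓▒▒▒▒▓▓▓        
▓▓▓▓▒▒▒▒▓▓▓▓▒▒▒▒▓▓▓▓▒▒▒▒▓▓▓        
▓▓▓▓▒▒▒▒▓▓▓▓▒▒▒▒▓▓▓▓▒▒▒▒▓▓▓        
▓▓▓▓▒▒▒▒▓▓▓▓▒▒▒▒▓▓▓▓▒▒▒▒▓▓▓        
▒▒▒▒▓▓▓▓▒▒▒▒▓▓▓▓▒▒▒▒▓▓▓▓▒▒▒        
                                   
                                   
                                   
                                   
                                   
                                   
                                   
                                   
                                   
                                   
                                   


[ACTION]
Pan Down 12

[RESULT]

                                   
                                   
                                   
                                   
                                   
                                   
                                   
                                   
                                   
                                   
                                   
                                   
                                   
                                   
                                   
                                   
                                   


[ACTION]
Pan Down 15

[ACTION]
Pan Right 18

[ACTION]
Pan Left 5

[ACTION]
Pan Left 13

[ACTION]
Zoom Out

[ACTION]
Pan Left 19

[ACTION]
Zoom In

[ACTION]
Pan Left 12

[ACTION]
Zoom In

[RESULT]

▓▓▓▓▓▓▓▓▓▓▓▓▒▒▒▒▒▒▒▒▒▒▒▒▓▓▓▓▓▓▓▓▓▓▓
▓▓▓▓▓▓▓▓▓▓▓▓▒▒▒▒▒▒▒▒▒▒▒▒▓▓▓▓▓▓▓▓▓▓▓
▓▓▓▓▓▓▓▓▓▓▓▓▒▒▒▒▒▒▒▒▒▒▒▒▓▓▓▓▓▓▓▓▓▓▓
▓▓▓▓▓▓▓▓▓▓▓▓▒▒▒▒▒▒▒▒▒▒▒▒▓▓▓▓▓▓▓▓▓▓▓
▓▓▓▓▓▓▓▓▓▓▓▓▒▒▒▒▒▒▒▒▒▒▒▒▓▓▓▓▓▓▓▓▓▓▓
▓▓▓▓▓▓▓▓▓▓▓▓▒▒▒▒▒▒▒▒▒▒▒▒▓▓▓▓▓▓▓▓▓▓▓
▓▓▓▓▓▓▓▓▓▓▓▓▒▒▒▒▒▒▒▒▒▒▒▒▓▓▓▓▓▓▓▓▓▓▓
▓▓▓▓▓▓▓▓▓▓▓▓▒▒▒▒▒▒▒▒▒▒▒▒▓▓▓▓▓▓▓▓▓▓▓
▓▓▓▓▓▓▓▓▓▓▓▓▒▒▒▒▒▒▒▒▒▒▒▒▓▓▓▓▓▓▓▓▓▓▓
▓▓▓▓▓▓▓▓▓▓▓▓▒▒▒▒▒▒▒▒▒▒▒▒▓▓▓▓▓▓▓▓▓▓▓
▒▒▒▒▒▒▒▒▒▒▒▒▓▓▓▓▓▓▓▓▓▓▓▓▒▒▒▒▒▒▒▒▒▒▒
▒▒▒▒▒▒▒▒▒▒▒▒▓▓▓▓▓▓▓▓▓▓▓▓▒▒▒▒▒▒▒▒▒▒▒
▒▒▒▒▒▒▒▒▒▒▒▒▓▓▓▓▓▓▓▓▓▓▓▓▒▒▒▒▒▒▒▒▒▒▒
                                   
                                   
                                   
                                   
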